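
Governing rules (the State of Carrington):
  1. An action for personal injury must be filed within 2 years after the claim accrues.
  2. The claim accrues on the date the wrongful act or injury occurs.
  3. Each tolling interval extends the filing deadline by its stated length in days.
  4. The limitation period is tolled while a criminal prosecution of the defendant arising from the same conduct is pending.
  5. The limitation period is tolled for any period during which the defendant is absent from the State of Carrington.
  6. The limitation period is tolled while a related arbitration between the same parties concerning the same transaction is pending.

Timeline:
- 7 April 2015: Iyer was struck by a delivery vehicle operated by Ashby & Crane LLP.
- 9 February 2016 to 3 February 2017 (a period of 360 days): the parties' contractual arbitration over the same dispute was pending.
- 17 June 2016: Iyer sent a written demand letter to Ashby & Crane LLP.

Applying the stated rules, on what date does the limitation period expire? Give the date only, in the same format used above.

2 April 2018

The claim accrued on 7 April 2015, when the wrongful act occurred.
Adding the 2 years base period to 7 April 2015 gives a deadline of 7 April 2017, before any tolling.
Because the pending related arbitration ran from 9 February 2016 to 3 February 2017, the deadline is extended by 360 days to 2 April 2018.
None of the other events listed affects the running of the period under the stated rules.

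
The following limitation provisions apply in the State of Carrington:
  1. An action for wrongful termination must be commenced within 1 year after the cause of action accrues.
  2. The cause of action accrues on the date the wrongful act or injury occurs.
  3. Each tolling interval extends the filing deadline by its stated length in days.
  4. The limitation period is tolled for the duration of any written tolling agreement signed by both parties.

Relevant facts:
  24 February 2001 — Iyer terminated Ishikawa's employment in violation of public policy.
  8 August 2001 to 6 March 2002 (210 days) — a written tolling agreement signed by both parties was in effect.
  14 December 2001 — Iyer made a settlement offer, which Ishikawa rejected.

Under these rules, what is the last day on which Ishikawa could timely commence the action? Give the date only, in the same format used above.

22 September 2002

The limitation period began to run on 24 February 2001.
Adding the 1 year base period to 24 February 2001 gives a deadline of 24 February 2002, before any tolling.
The period was tolled for 210 days by the written tolling agreement (8 August 2001 to 6 March 2002), pushing the deadline to 22 September 2002.
Nothing else in the chronology tolls or restarts the period.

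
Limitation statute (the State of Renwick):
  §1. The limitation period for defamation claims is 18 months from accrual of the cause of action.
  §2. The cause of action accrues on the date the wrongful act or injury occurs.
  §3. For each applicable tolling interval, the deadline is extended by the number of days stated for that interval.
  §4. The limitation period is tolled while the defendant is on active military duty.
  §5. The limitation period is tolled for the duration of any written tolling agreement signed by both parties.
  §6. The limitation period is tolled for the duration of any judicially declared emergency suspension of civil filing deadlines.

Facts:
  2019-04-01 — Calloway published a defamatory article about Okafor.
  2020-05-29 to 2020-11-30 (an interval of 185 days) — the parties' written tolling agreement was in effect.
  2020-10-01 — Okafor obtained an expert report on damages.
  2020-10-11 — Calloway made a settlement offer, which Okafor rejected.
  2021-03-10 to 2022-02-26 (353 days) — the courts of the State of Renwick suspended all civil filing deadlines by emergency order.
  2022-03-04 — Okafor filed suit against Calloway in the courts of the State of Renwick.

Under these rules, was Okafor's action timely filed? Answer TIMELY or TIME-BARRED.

The limitation period began to run on 2019-04-01.
Adding the 18 months base period to 2019-04-01 gives a deadline of 2020-10-01, before any tolling.
The written tolling agreement from 2020-05-29 to 2020-11-30 tolled the period for 185 days, extending the deadline to 2021-04-04.
Because the emergency suspension of filing deadlines ran from 2021-03-10 to 2022-02-26, the deadline is extended by 353 days to 2022-03-23.
None of the other events listed affects the running of the period under the stated rules.
The 2022-03-04 filing precedes the 2022-03-23 deadline; the claim is timely.

TIMELY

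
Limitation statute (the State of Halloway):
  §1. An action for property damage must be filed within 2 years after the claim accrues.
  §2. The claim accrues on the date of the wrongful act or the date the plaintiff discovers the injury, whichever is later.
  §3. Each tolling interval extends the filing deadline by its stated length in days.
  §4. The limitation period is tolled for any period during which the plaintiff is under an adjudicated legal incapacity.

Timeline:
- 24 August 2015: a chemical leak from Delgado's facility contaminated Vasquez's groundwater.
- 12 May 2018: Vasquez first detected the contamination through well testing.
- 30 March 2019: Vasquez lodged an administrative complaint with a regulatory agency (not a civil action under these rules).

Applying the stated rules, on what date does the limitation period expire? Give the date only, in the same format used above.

Taking the later of the act (24 August 2015) and discovery (12 May 2018), the claim accrued on 12 May 2018.
The untolled deadline — 2 years after 12 May 2018 — is 12 May 2020.
None of the other events listed affects the running of the period under the stated rules.

12 May 2020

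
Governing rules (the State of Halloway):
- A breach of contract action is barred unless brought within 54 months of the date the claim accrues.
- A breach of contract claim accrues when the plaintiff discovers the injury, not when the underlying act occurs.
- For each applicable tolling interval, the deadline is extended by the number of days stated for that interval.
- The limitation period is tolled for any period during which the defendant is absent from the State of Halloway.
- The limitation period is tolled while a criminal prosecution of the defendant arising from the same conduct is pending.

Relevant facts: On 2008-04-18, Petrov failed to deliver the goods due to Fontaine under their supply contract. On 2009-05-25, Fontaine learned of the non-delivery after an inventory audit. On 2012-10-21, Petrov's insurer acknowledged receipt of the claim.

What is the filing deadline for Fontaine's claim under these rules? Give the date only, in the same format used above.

Accrual is tied to discovery, so the period began on 2009-05-25 rather than on 2008-04-18 when the act occurred.
The untolled deadline — 54 months after 2009-05-25 — is 2013-11-25.
Nothing else in the chronology tolls or restarts the period.

2013-11-25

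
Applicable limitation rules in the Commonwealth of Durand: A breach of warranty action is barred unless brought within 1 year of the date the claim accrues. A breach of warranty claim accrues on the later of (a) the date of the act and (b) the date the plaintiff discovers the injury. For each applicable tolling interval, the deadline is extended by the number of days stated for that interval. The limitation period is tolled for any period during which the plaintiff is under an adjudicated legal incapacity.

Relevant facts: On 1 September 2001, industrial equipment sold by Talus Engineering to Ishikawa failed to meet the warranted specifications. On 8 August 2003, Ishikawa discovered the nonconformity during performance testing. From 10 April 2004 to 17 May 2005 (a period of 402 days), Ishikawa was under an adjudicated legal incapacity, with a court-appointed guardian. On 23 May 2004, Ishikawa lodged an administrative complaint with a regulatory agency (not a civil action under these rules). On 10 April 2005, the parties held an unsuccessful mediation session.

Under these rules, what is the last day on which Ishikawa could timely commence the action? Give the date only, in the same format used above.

Taking the later of the act (1 September 2001) and discovery (8 August 2003), the claim accrued on 8 August 2003.
The untolled deadline — 1 year after 8 August 2003 — is 8 August 2004.
The plaintiff's legal incapacity from 10 April 2004 to 17 May 2005 tolled the period for 402 days, extending the deadline to 14 September 2005.
The other events in the timeline have no effect on the limitation period under the stated rules.

14 September 2005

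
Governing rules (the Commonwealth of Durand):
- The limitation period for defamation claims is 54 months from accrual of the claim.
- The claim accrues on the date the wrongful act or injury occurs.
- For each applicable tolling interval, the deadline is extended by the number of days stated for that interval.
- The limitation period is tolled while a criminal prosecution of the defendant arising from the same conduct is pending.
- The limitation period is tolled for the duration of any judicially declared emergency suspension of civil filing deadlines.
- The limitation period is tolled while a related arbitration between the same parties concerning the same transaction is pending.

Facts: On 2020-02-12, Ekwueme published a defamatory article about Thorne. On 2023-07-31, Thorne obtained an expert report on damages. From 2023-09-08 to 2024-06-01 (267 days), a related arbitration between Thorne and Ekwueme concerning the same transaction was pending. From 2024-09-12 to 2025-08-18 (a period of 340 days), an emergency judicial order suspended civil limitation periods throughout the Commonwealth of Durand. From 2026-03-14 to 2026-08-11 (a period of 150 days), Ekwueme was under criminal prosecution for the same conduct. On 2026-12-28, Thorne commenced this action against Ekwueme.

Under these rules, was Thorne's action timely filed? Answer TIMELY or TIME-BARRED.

The claim accrued on 2020-02-12, when the wrongful act occurred.
Adding the 54 months base period to 2020-02-12 gives a deadline of 2024-08-12, before any tolling.
Because the pending related arbitration ran from 2023-09-08 to 2024-06-01, the deadline is extended by 267 days to 2025-05-06.
The emergency suspension of filing deadlines from 2024-09-12 to 2025-08-18 tolled the period for 340 days, extending the deadline to 2026-04-11.
The pending criminal prosecution from 2026-03-14 to 2026-08-11 tolled the period for 150 days, extending the deadline to 2026-09-08.
None of the other events listed affects the running of the period under the stated rules.
Thorne filed on 2026-12-28, after the 2026-09-08 deadline, so the action is time-barred.

TIME-BARRED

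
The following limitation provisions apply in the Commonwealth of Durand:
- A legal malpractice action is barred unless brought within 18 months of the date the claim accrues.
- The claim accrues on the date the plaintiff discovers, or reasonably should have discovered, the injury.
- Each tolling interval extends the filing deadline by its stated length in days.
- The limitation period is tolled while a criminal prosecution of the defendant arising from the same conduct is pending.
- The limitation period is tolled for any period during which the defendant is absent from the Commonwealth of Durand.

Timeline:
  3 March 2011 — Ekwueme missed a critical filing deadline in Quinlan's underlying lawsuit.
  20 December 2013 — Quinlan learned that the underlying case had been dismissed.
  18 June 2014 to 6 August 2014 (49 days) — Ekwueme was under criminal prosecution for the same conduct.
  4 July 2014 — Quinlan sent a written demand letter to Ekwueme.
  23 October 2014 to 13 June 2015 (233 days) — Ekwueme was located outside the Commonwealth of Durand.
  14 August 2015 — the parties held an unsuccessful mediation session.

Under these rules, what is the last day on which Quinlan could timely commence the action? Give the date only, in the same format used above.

28 March 2016

Accrual is tied to discovery, so the period began on 20 December 2013 rather than on 3 March 2011 when the act occurred.
Adding the 18 months base period to 20 December 2013 gives a deadline of 20 June 2015, before any tolling.
The period was tolled for 49 days by the pending criminal prosecution (18 June 2014 to 6 August 2014), pushing the deadline to 8 August 2015.
The defendant's absence from the jurisdiction from 23 October 2014 to 13 June 2015 tolled the period for 233 days, extending the deadline to 28 March 2016.
The other events in the timeline have no effect on the limitation period under the stated rules.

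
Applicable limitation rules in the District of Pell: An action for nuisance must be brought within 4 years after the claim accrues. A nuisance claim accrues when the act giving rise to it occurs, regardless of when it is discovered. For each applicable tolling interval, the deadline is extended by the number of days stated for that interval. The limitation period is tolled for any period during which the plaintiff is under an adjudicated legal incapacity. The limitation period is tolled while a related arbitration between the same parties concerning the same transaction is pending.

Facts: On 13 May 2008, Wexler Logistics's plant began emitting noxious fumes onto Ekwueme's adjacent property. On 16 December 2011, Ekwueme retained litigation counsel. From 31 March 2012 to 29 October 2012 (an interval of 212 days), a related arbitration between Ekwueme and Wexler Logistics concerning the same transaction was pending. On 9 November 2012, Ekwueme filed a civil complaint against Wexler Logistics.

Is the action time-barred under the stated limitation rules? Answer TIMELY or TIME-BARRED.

TIMELY

The claim accrued on 13 May 2008, when the wrongful act occurred.
The untolled deadline — 4 years after 13 May 2008 — is 13 May 2012.
The period was tolled for 212 days by the pending related arbitration (31 March 2012 to 29 October 2012), pushing the deadline to 11 December 2012.
Nothing else in the chronology tolls or restarts the period.
Ekwueme filed on 9 November 2012, before the 11 December 2012 deadline, so the action is timely.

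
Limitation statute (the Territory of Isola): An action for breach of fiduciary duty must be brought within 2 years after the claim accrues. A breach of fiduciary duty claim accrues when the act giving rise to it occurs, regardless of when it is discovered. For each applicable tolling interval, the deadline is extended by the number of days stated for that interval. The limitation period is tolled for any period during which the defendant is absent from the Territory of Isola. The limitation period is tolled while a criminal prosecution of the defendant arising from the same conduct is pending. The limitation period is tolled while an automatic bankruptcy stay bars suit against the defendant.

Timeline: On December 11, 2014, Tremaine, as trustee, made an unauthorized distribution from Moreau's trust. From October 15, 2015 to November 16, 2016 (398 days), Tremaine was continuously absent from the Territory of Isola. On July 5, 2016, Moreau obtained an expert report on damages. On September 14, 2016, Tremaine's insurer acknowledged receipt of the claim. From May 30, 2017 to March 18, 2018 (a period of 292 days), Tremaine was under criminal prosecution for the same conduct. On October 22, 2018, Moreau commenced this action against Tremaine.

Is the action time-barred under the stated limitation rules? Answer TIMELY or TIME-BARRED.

The claim accrued on December 11, 2014, when the wrongful act occurred.
Adding the 2 years base period to December 11, 2014 gives a deadline of December 11, 2016, before any tolling.
The defendant's absence from the jurisdiction from October 15, 2015 to November 16, 2016 tolled the period for 398 days, extending the deadline to January 13, 2018.
The period was tolled for 292 days by the pending criminal prosecution (May 30, 2017 to March 18, 2018), pushing the deadline to November 1, 2018.
None of the other events listed affects the running of the period under the stated rules.
The October 22, 2018 filing precedes the November 1, 2018 deadline; the claim is timely.

TIMELY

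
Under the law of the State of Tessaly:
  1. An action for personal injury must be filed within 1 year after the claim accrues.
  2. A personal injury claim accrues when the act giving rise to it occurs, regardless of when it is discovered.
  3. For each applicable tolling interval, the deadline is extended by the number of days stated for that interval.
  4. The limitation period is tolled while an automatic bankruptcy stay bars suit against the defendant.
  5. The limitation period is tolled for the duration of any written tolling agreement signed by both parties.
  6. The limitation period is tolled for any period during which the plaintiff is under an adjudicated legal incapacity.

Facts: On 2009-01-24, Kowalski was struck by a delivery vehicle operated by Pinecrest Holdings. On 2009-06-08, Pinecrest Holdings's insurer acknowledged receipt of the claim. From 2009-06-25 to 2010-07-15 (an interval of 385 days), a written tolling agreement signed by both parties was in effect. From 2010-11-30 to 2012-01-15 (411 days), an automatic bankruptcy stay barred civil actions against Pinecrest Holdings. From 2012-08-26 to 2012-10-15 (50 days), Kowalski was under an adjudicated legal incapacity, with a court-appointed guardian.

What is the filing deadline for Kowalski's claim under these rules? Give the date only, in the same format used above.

The limitation period began to run on 2009-01-24.
The untolled deadline — 1 year after 2009-01-24 — is 2010-01-24.
The period was tolled for 385 days by the written tolling agreement (2009-06-25 to 2010-07-15), pushing the deadline to 2011-02-13.
Because the automatic bankruptcy stay ran from 2010-11-30 to 2012-01-15, the deadline is extended by 411 days to 2012-03-30.
The plaintiff's legal incapacity starting 2012-08-26 came too late — the period had run on 2012-03-30 — and so does not extend the deadline.
The other events in the timeline have no effect on the limitation period under the stated rules.

2012-03-30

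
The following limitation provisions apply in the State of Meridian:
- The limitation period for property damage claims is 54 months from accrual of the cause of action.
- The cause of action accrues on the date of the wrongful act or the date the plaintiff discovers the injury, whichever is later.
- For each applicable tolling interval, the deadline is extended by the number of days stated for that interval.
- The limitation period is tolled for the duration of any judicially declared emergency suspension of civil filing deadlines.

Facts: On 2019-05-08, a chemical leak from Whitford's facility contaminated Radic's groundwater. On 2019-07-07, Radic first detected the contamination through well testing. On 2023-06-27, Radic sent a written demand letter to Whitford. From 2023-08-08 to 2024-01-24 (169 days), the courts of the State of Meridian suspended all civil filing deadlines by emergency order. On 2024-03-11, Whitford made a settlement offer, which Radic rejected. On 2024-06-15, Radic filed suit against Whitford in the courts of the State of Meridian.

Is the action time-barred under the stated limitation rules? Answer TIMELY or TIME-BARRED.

TIMELY

Taking the later of the act (2019-05-08) and discovery (2019-07-07), the claim accrued on 2019-07-07.
Adding the 54 months base period to 2019-07-07 gives a deadline of 2024-01-07, before any tolling.
The emergency suspension of filing deadlines from 2023-08-08 to 2024-01-24 tolled the period for 169 days, extending the deadline to 2024-06-24.
Nothing else in the chronology tolls or restarts the period.
Filing on 2024-06-15 beat the 2024-06-24 deadline — the action is timely.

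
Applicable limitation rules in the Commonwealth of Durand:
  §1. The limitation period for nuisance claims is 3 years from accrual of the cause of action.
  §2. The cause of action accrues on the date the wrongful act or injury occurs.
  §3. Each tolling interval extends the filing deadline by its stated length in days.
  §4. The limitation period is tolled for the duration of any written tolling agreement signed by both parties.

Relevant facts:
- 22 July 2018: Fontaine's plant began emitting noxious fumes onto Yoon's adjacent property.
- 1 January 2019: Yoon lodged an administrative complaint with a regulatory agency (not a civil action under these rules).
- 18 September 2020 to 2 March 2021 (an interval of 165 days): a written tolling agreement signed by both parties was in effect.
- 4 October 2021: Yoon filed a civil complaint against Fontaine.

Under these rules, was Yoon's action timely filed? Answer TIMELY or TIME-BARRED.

The limitation period began to run on 22 July 2018.
3 years from 22 July 2018 is 22 July 2021.
The written tolling agreement from 18 September 2020 to 2 March 2021 tolled the period for 165 days, extending the deadline to 3 January 2022.
Nothing else in the chronology tolls or restarts the period.
Filing on 4 October 2021 beat the 3 January 2022 deadline — the action is timely.

TIMELY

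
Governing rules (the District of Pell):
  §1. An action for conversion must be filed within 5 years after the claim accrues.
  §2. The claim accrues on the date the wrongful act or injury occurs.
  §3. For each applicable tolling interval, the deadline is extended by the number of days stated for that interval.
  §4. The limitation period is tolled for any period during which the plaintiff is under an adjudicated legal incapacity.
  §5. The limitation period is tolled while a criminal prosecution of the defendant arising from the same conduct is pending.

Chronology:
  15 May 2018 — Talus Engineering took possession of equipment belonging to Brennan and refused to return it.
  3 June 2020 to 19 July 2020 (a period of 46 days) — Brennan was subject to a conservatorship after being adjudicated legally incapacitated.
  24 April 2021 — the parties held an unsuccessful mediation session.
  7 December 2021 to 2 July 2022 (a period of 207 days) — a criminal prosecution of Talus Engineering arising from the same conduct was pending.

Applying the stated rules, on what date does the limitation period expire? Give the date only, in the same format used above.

23 January 2024

The limitation period began to run on 15 May 2018.
Adding the 5 years base period to 15 May 2018 gives a deadline of 15 May 2023, before any tolling.
The plaintiff's legal incapacity from 3 June 2020 to 19 July 2020 tolled the period for 46 days, extending the deadline to 30 June 2023.
The period was tolled for 207 days by the pending criminal prosecution (7 December 2021 to 2 July 2022), pushing the deadline to 23 January 2024.
None of the other events listed affects the running of the period under the stated rules.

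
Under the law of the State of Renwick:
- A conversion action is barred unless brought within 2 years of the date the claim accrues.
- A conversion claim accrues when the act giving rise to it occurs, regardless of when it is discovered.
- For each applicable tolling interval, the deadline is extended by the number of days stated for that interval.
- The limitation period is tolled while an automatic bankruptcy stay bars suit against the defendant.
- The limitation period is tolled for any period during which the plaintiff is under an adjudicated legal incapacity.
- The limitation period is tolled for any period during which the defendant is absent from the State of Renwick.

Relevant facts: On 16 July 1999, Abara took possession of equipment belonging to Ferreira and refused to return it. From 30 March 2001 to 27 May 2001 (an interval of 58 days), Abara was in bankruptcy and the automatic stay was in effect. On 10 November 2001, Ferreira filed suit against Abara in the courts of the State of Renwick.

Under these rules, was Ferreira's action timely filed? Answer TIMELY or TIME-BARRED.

TIME-BARRED

The claim accrued on 16 July 1999, when the wrongful act occurred.
2 years from 16 July 1999 is 16 July 2001.
Because the automatic bankruptcy stay ran from 30 March 2001 to 27 May 2001, the deadline is extended by 58 days to 12 September 2001.
Filing on 10 November 2001 missed the 12 September 2001 deadline — the action is time-barred.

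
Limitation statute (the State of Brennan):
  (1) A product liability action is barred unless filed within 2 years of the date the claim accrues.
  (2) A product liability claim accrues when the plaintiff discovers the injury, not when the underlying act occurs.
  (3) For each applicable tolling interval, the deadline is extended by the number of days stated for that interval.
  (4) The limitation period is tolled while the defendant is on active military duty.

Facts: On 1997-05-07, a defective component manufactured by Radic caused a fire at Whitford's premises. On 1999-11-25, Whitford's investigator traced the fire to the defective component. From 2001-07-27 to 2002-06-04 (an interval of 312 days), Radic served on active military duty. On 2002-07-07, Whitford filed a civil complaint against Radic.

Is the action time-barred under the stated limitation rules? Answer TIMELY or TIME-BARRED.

The claim did not accrue until Whitford discovered the injury on 1999-11-25; the 1997-05-07 act date does not start the clock under the stated rule.
The untolled deadline — 2 years after 1999-11-25 — is 2001-11-25.
The defendant's active military service from 2001-07-27 to 2002-06-04 tolled the period for 312 days, extending the deadline to 2002-10-03.
The 2002-07-07 filing precedes the 2002-10-03 deadline; the claim is timely.

TIMELY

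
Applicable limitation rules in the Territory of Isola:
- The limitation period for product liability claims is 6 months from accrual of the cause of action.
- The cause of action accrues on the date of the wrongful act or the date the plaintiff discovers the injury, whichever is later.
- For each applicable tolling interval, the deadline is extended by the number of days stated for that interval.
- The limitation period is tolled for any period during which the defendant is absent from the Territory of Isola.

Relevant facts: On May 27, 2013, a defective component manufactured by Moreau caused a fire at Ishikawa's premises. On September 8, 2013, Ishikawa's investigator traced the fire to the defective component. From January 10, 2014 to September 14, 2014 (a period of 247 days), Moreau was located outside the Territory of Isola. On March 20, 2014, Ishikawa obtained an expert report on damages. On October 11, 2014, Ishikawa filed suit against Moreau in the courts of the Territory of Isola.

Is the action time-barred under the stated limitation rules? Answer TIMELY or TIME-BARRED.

TIMELY

Taking the later of the act (May 27, 2013) and discovery (September 8, 2013), the claim accrued on September 8, 2013.
The untolled deadline — 6 months after September 8, 2013 — is March 8, 2014.
The period was tolled for 247 days by the defendant's absence from the jurisdiction (January 10, 2014 to September 14, 2014), pushing the deadline to November 10, 2014.
The other events in the timeline have no effect on the limitation period under the stated rules.
The October 11, 2014 filing precedes the November 10, 2014 deadline; the claim is timely.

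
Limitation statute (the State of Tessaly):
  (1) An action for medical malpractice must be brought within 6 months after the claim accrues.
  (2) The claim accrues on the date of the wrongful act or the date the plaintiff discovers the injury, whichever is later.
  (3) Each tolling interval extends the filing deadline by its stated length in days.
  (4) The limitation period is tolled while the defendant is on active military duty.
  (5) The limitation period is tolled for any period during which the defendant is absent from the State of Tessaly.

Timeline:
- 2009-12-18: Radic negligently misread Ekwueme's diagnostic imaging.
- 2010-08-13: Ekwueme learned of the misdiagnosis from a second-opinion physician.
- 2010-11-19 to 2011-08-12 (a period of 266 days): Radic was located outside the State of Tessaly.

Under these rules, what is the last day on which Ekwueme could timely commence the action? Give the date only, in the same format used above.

2011-11-06

Taking the later of the act (2009-12-18) and discovery (2010-08-13), the claim accrued on 2010-08-13.
Adding the 6 months base period to 2010-08-13 gives a deadline of 2011-02-13, before any tolling.
Because the defendant's absence from the jurisdiction ran from 2010-11-19 to 2011-08-12, the deadline is extended by 266 days to 2011-11-06.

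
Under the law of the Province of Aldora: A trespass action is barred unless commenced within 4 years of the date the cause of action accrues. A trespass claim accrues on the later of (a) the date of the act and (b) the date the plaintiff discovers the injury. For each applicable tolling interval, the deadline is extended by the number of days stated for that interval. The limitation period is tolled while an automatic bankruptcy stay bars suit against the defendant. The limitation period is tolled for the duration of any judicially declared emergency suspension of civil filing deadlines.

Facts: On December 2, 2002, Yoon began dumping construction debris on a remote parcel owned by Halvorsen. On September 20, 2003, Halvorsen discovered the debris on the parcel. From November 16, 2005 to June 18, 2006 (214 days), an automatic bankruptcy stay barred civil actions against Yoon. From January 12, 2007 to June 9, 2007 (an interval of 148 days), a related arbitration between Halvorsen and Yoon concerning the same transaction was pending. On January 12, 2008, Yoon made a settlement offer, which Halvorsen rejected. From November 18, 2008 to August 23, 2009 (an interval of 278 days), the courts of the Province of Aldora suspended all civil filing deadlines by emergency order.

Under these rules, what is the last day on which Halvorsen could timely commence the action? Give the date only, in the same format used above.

Taking the later of the act (December 2, 2002) and discovery (September 20, 2003), the claim accrued on September 20, 2003.
The untolled deadline — 4 years after September 20, 2003 — is September 20, 2007.
The automatic bankruptcy stay from November 16, 2005 to June 18, 2006 tolled the period for 214 days, extending the deadline to April 21, 2008.
The emergency suspension of filing deadlines from November 18, 2008 to August 23, 2009 began after the period had already run on April 21, 2008, so it has no tolling effect.
Although a pending arbitration ran from January 12, 2007 to June 9, 2007, the stated rules do not make that a tolling event, so it is disregarded.
None of the other events listed affects the running of the period under the stated rules.

April 21, 2008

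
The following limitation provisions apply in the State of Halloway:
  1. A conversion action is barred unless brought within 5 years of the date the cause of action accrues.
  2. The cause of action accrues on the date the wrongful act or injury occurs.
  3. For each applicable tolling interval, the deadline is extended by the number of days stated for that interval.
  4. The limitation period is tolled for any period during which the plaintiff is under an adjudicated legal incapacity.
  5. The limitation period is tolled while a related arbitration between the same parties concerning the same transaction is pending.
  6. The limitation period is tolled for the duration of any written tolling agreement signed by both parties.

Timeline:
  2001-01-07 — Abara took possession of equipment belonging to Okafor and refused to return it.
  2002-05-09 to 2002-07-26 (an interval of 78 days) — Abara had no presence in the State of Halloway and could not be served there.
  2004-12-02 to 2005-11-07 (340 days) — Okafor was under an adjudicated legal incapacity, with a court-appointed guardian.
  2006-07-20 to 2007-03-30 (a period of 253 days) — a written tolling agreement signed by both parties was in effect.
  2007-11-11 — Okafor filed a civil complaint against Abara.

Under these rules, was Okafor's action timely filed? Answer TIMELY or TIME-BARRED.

TIME-BARRED

The claim accrued on 2001-01-07, when the wrongful act occurred.
Adding the 5 years base period to 2001-01-07 gives a deadline of 2006-01-07, before any tolling.
The period was tolled for 340 days by the plaintiff's legal incapacity (2004-12-02 to 2005-11-07), pushing the deadline to 2006-12-13.
The written tolling agreement from 2006-07-20 to 2007-03-30 tolled the period for 253 days, extending the deadline to 2007-08-23.
Although the defendant's absence ran from 2002-05-09 to 2002-07-26, the stated rules do not make that a tolling event, so it is disregarded.
Okafor filed on 2007-11-11, after the 2007-08-23 deadline, so the action is time-barred.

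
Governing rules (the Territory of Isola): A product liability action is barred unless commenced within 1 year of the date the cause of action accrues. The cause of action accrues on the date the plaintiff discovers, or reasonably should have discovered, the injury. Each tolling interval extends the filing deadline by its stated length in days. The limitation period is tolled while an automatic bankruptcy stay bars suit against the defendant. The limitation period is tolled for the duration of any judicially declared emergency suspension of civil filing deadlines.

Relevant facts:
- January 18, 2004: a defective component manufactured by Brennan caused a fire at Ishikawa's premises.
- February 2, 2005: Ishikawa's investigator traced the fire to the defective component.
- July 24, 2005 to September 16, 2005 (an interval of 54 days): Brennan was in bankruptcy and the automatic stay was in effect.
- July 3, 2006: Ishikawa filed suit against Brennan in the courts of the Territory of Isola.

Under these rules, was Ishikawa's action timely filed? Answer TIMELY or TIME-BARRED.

Under the discovery rule, the claim accrued on February 2, 2005, when Ishikawa discovered the injury — not on the January 18, 2004 date of the underlying act.
The untolled deadline — 1 year after February 2, 2005 — is February 2, 2006.
The period was tolled for 54 days by the automatic bankruptcy stay (July 24, 2005 to September 16, 2005), pushing the deadline to March 28, 2006.
The July 3, 2006 filing falls after the March 28, 2006 deadline; the claim is time-barred.

TIME-BARRED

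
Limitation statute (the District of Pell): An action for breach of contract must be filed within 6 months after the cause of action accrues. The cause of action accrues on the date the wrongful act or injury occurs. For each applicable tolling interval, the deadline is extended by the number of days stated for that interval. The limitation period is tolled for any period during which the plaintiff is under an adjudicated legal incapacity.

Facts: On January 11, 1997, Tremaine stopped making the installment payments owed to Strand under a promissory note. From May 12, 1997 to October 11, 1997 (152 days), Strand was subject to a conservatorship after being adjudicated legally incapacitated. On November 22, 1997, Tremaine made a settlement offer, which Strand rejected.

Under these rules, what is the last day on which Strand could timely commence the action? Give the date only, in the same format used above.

The limitation period began to run on January 11, 1997.
6 months from January 11, 1997 is July 11, 1997.
The plaintiff's legal incapacity from May 12, 1997 to October 11, 1997 tolled the period for 152 days, extending the deadline to December 10, 1997.
The other events in the timeline have no effect on the limitation period under the stated rules.

December 10, 1997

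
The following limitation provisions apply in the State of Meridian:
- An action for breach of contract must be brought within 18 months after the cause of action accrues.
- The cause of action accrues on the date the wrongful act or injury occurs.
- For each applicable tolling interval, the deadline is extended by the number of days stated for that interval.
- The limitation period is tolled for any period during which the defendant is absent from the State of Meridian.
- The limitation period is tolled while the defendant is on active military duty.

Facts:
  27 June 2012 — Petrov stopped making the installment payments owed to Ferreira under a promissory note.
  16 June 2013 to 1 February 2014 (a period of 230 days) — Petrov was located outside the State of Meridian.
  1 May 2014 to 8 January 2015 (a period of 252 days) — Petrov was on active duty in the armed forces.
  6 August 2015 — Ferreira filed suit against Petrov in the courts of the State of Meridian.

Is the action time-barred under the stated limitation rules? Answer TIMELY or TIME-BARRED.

TIME-BARRED

The claim accrued on 27 June 2012, when the wrongful act occurred.
The untolled deadline — 18 months after 27 June 2012 — is 27 December 2013.
The period was tolled for 230 days by the defendant's absence from the jurisdiction (16 June 2013 to 1 February 2014), pushing the deadline to 14 August 2014.
The period was tolled for 252 days by the defendant's active military service (1 May 2014 to 8 January 2015), pushing the deadline to 23 April 2015.
Ferreira filed on 6 August 2015, after the 23 April 2015 deadline, so the action is time-barred.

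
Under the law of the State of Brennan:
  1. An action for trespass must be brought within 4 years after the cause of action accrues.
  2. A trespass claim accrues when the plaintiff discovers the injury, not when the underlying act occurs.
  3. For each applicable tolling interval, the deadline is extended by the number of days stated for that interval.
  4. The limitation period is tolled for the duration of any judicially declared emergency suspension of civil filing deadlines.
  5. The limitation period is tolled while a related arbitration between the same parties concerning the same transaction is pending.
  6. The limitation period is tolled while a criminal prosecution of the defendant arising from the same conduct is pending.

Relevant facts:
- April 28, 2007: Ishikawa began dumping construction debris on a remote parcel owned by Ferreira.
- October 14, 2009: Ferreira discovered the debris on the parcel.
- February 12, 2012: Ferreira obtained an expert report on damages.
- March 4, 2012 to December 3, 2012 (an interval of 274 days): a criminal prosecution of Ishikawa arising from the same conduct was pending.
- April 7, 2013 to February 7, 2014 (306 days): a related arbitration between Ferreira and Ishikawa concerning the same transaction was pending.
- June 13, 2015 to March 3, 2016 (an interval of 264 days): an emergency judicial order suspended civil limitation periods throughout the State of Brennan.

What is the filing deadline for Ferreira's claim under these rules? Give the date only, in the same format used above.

May 17, 2015

Under the discovery rule, the claim accrued on October 14, 2009, when Ferreira discovered the injury — not on the April 28, 2007 date of the underlying act.
Adding the 4 years base period to October 14, 2009 gives a deadline of October 14, 2013, before any tolling.
The period was tolled for 274 days by the pending criminal prosecution (March 4, 2012 to December 3, 2012), pushing the deadline to July 15, 2014.
Because the pending related arbitration ran from April 7, 2013 to February 7, 2014, the deadline is extended by 306 days to May 17, 2015.
The emergency suspension of filing deadlines from June 13, 2015 to March 3, 2016 began after the period had already run on May 17, 2015, so it has no tolling effect.
The other events in the timeline have no effect on the limitation period under the stated rules.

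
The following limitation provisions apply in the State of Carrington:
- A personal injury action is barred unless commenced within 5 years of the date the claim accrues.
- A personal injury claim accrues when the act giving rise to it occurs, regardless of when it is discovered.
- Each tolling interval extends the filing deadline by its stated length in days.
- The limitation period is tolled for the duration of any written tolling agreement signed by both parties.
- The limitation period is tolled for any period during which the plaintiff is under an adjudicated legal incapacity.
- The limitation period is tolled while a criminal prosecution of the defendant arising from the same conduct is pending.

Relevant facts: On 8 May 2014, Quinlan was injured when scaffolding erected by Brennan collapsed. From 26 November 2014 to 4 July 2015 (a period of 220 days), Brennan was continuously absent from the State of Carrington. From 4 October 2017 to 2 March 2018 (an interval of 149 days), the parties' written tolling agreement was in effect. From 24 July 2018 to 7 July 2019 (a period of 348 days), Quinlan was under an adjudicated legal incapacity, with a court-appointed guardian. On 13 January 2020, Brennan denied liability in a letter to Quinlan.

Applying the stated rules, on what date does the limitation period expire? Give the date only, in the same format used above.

The claim accrued on 8 May 2014, the date of the act.
5 years from 8 May 2014 is 8 May 2019.
The written tolling agreement from 4 October 2017 to 2 March 2018 tolled the period for 149 days, extending the deadline to 4 October 2019.
The plaintiff's legal incapacity from 24 July 2018 to 7 July 2019 tolled the period for 348 days, extending the deadline to 16 September 2020.
The defendant's absence from the jurisdiction from 26 November 2014 to 4 July 2015 does not toll the period, because no stated rule makes the defendant's absence a tolling event.
None of the other events listed affects the running of the period under the stated rules.

16 September 2020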